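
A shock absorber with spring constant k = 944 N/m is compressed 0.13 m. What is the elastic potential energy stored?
PE = ½kx² = ½(944)(0.13)² = 7.977 J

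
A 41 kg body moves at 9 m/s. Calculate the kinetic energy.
KE = ½mv² = ½(41)(9)² = 1660.5 J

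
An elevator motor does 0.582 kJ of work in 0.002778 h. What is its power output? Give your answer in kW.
Convert to SI: W = 582.0 J, t = 10.0008 s
P = W/t = 582.0/10.0008 = 58.1953 W = 0.0582 kW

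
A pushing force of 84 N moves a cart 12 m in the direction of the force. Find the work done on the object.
W = F·d = (84)(12) = 1008 J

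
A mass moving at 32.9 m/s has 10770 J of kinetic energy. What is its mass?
m = 2·KE/v² = 2·10770/(32.9)² = 19.9 kg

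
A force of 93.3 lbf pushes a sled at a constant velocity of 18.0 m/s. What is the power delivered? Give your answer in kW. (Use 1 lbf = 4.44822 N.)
Convert to SI: F = 415.019 N, v = 18.0 m/s
P = Fv = (415.019)(18.0) = 7470.34 W = 7.47 kW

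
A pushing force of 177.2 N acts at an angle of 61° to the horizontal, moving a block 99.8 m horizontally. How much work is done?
W = F·d·cosθ = (177.2)(99.8)cos(61°) = 8574 J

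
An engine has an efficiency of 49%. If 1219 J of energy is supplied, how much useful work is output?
W_out = η·W_in = 0.49·1219 = 597.31 J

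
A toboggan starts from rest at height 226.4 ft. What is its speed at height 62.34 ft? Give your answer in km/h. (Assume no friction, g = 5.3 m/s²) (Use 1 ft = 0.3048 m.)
Convert to SI: h₁−h₂ = 50.0055 m
mgh₁ = mgh₂ + ½mv² ⇒ v = √(2g(h₁−h₂)) = √(2·5.3·50.0055) = 23.023 m/s = 82.88 km/h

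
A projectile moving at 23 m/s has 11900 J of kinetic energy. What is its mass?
m = 2·KE/v² = 2·11900/(23)² = 44.99 kg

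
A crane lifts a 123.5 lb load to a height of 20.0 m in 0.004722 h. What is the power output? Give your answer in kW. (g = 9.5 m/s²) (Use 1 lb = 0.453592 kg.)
Convert to SI: m = 56.0186 kg, h = 20.0 m, t = 16.9992 s
P = mgh/t = (56.0186)(9.5)(20.0)/16.9992 = 626.12 W = 0.6261 kW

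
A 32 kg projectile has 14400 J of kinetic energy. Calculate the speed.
v = √(2·KE/m) = √(2·14400/32) = 30.0 m/s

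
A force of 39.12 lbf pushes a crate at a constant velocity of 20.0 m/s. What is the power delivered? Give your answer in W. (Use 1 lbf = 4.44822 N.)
Convert to SI: F = 174.014 N, v = 20.0 m/s
P = Fv = (174.014)(20.0) = 3480 W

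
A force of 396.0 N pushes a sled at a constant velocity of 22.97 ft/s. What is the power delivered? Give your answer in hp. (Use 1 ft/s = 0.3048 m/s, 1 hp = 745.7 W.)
Convert to SI: F = 396.0 N, v = 7.00126 m/s
P = Fv = (396.0)(7.00126) = 2772.5 W = 3.718 hp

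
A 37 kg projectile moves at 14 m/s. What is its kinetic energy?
KE = ½mv² = ½(37)(14)² = 3626.0 J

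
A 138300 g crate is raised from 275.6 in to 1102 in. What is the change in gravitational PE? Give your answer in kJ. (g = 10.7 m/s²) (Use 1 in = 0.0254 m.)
Convert to SI: m = 138.3 kg, Δh = 20.9906 m
ΔPE = mgΔh = (138.3)(10.7)(20.9906) = 31062.0 J = 31.06 kJ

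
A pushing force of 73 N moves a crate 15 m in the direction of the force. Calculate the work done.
W = F·d = (73)(15) = 1095 J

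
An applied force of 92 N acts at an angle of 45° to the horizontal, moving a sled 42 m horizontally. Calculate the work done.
W = F·d·cosθ = (92)(42)cos(45°) = 2732 J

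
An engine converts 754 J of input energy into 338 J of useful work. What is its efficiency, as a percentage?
η = W_out/W_in = 338/754 = 44.83%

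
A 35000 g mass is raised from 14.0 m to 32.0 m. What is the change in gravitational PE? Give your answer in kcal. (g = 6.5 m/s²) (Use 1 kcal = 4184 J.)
Convert to SI: m = 35.0 kg, Δh = 18.0 m
ΔPE = mgΔh = (35.0)(6.5)(18.0) = 4095.0 J = 0.9787 kcal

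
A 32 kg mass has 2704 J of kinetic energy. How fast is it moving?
v = √(2·KE/m) = √(2·2704/32) = 13.0 m/s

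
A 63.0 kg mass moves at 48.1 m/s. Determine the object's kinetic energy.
KE = ½mv² = ½(63.0)(48.1)² = 72880 J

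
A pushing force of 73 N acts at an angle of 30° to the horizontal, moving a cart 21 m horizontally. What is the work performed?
W = F·d·cosθ = (73)(21)cos(30°) = 1328 J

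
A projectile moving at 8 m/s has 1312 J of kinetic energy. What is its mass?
m = 2·KE/v² = 2·1312/(8)² = 41.0 kg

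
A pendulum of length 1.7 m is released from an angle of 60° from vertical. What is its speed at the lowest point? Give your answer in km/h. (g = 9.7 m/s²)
h = L(1 − cosθ) = 1.7(1 − cos60°) = 0.85 m
v = √(2gh) = √(2·9.7·0.85) = 4.06079 m/s = 14.62 km/h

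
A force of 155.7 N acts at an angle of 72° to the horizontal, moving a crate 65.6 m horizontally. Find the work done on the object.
W = F·d·cosθ = (155.7)(65.6)cos(72°) = 3156 J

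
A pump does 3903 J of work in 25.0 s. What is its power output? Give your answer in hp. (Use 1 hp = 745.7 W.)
P = W/t = 3903.0/25.0 = 156.12 W = 0.2094 hp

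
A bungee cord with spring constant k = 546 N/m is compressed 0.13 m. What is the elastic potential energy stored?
PE = ½kx² = ½(546)(0.13)² = 4.614 J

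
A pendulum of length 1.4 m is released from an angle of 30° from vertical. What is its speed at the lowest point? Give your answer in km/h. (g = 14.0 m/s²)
h = L(1 − cosθ) = 1.4(1 − cos30°) = 0.187564 m
v = √(2gh) = √(2·14.0·0.187564) = 2.29168 m/s = 8.25 km/h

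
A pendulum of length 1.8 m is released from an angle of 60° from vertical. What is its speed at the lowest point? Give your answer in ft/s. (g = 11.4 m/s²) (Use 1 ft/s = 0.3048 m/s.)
h = L(1 − cosθ) = 1.8(1 − cos60°) = 0.9 m
v = √(2gh) = √(2·11.4·0.9) = 4.5299 m/s = 14.86 ft/s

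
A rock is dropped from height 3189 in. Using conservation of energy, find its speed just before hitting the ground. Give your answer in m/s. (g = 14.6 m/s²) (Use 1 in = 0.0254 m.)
Convert to SI: h = 81.0006 m
mgh = ½mv² ⇒ v = √(2gh) = √(2·14.6·81.0006) = 48.63 m/s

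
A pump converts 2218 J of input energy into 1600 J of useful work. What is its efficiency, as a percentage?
η = W_out/W_in = 1600/2218 = 72.14%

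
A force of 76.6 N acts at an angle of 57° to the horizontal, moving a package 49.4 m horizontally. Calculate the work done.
W = F·d·cosθ = (76.6)(49.4)cos(57°) = 2061 J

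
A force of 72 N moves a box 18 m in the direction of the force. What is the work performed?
W = F·d = (72)(18) = 1296 J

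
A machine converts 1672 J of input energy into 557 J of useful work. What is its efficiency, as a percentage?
η = W_out/W_in = 557/1672 = 33.31%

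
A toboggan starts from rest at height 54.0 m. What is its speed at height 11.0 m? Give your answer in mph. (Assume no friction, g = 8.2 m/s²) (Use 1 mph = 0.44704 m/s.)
mgh₁ = mgh₂ + ½mv² ⇒ v = √(2g(h₁−h₂)) = √(2·8.2·43.0) = 26.5556 m/s = 59.4 mph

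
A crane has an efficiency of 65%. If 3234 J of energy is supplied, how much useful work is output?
W_out = η·W_in = 0.65·3234 = 2102.1 J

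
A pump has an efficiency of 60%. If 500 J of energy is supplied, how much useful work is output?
W_out = η·W_in = 0.6·500 = 300.0 J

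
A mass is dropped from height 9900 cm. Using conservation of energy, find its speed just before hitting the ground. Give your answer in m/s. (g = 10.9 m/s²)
Convert to SI: h = 99.0 m
mgh = ½mv² ⇒ v = √(2gh) = √(2·10.9·99.0) = 46.46 m/s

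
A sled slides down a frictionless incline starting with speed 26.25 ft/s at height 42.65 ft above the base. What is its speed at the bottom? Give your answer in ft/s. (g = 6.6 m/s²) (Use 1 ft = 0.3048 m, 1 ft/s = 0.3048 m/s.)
Convert to SI: v₀ = 8.001 m/s, h = 12.9997 m
½mv₀² + mgh = ½mv² ⇒ v = √(v₀² + 2gh) = √(8.001² + 2·6.6·12.9997) = 15.3497 m/s = 50.36 ft/s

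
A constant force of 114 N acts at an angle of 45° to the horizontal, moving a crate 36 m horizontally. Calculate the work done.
W = F·d·cosθ = (114)(36)cos(45°) = 2902 J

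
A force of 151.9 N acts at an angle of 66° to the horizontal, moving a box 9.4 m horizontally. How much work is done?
W = F·d·cosθ = (151.9)(9.4)cos(66°) = 580.8 J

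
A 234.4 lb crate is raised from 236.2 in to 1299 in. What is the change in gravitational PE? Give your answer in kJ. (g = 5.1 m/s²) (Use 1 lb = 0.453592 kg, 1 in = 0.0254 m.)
Convert to SI: m = 106.322 kg, Δh = 26.9951 m
ΔPE = mgΔh = (106.322)(5.1)(26.9951) = 14637.9 J = 14.64 kJ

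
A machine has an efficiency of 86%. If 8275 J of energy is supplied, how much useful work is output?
W_out = η·W_in = 0.86·8275 = 7116.5 J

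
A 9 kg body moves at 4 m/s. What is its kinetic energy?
KE = ½mv² = ½(9)(4)² = 72.0 J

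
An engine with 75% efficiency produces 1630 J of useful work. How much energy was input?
W_in = W_out/η = 1630/0.75 = 2173 J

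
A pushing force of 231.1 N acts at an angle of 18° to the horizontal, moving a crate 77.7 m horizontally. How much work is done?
W = F·d·cosθ = (231.1)(77.7)cos(18°) = 17080 J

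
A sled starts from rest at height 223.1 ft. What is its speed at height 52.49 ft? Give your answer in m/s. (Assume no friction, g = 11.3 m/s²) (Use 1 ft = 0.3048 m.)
Convert to SI: h₁−h₂ = 52.0019 m
mgh₁ = mgh₂ + ½mv² ⇒ v = √(2g(h₁−h₂)) = √(2·11.3·52.0019) = 34.28 m/s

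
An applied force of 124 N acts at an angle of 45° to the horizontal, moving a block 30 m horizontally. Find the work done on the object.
W = F·d·cosθ = (124)(30)cos(45°) = 2630 J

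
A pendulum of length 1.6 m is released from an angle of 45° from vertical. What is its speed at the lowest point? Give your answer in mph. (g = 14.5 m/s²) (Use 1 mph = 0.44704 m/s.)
h = L(1 − cosθ) = 1.6(1 − cos45°) = 0.468629 m
v = √(2gh) = √(2·14.5·0.468629) = 3.68649 m/s = 8.246 mph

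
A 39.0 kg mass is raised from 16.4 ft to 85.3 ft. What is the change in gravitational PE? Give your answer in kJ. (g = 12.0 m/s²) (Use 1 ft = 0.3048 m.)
Convert to SI: m = 39.0 kg, Δh = 21.0007 m
ΔPE = mgΔh = (39.0)(12.0)(21.0007) = 9828.34 J = 9.828 kJ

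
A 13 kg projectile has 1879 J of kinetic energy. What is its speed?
v = √(2·KE/m) = √(2·1879/13) = 17.0 m/s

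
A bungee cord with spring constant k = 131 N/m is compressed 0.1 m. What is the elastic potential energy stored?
PE = ½kx² = ½(131)(0.1)² = 0.655 J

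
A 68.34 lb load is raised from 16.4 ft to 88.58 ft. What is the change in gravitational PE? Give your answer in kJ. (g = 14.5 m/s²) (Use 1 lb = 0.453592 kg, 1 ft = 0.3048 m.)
Convert to SI: m = 30.9985 kg, Δh = 22.0005 m
ΔPE = mgΔh = (30.9985)(14.5)(22.0005) = 9888.72 J = 9.889 kJ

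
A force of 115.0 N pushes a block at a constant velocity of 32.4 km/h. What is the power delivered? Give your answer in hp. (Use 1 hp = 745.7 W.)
Convert to SI: F = 115.0 N, v = 9.0 m/s
P = Fv = (115.0)(9.0) = 1035.0 W = 1.388 hp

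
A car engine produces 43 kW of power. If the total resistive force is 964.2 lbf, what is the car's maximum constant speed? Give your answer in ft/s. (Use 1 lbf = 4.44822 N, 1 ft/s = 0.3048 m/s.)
Convert to SI: F = 4288.97 N
P = Fv ⇒ v = P/F = 43000 W/4288.97 N = 10.0257 m/s = 32.89 ft/s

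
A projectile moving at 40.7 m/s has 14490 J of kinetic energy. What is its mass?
m = 2·KE/v² = 2·14490/(40.7)² = 17.49 kg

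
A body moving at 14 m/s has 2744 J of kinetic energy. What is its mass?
m = 2·KE/v² = 2·2744/(14)² = 28.0 kg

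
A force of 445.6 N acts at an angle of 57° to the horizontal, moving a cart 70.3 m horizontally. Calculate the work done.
W = F·d·cosθ = (445.6)(70.3)cos(57°) = 17060 J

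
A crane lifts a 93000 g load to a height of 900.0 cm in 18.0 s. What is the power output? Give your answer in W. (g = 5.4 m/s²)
Convert to SI: m = 93.0 kg, h = 9.0 m, t = 18.0 s
P = mgh/t = (93.0)(5.4)(9.0)/18.0 = 251.1 W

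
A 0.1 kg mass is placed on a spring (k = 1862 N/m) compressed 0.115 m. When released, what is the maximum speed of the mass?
½kx² = ½mv² ⇒ v = x√(k/m) = (0.115)√(1862/0.1) = 15.69 m/s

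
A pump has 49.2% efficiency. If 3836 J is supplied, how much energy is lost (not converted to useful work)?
W_lost = W_in(1 − η) = 3836·(1 − 0.492) = 1949 J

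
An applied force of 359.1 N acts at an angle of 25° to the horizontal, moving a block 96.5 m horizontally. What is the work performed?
W = F·d·cosθ = (359.1)(96.5)cos(25°) = 31410 J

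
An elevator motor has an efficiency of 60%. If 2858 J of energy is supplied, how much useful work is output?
W_out = η·W_in = 0.6·2858 = 1714.8 J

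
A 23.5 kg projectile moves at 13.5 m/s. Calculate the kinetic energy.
KE = ½mv² = ½(23.5)(13.5)² = 2141 J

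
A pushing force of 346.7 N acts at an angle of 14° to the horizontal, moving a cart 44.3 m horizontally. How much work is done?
W = F·d·cosθ = (346.7)(44.3)cos(14°) = 14900 J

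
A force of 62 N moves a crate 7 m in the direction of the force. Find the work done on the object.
W = F·d = (62)(7) = 434.0 J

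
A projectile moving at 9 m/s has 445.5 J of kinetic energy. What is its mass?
m = 2·KE/v² = 2·445.5/(9)² = 11.0 kg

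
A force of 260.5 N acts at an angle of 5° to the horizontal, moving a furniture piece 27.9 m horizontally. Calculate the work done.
W = F·d·cosθ = (260.5)(27.9)cos(5°) = 7240 J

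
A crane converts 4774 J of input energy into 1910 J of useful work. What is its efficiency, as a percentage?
η = W_out/W_in = 1910/4774 = 40.01%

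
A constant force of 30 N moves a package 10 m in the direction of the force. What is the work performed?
W = F·d = (30)(10) = 300.0 J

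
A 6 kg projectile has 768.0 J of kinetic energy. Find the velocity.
v = √(2·KE/m) = √(2·768.0/6) = 16.0 m/s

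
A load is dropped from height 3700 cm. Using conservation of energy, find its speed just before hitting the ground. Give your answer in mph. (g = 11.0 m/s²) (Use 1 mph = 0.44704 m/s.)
Convert to SI: h = 37.0 m
mgh = ½mv² ⇒ v = √(2gh) = √(2·11.0·37.0) = 28.5307 m/s = 63.82 mph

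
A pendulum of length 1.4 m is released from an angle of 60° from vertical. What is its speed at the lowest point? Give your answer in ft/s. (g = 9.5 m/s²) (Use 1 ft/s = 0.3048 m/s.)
h = L(1 − cosθ) = 1.4(1 − cos60°) = 0.7 m
v = √(2gh) = √(2·9.5·0.7) = 3.64692 m/s = 11.96 ft/s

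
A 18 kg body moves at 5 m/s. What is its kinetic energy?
KE = ½mv² = ½(18)(5)² = 225.0 J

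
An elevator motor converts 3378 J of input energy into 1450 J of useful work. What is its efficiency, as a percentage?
η = W_out/W_in = 1450/3378 = 42.92%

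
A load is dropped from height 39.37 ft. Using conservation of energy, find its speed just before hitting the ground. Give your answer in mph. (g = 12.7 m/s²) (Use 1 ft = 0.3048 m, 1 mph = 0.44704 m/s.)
Convert to SI: h = 12.0 m
mgh = ½mv² ⇒ v = √(2gh) = √(2·12.7·12.0) = 17.4585 m/s = 39.05 mph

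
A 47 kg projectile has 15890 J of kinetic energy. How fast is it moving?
v = √(2·KE/m) = √(2·15890/47) = 26.0 m/s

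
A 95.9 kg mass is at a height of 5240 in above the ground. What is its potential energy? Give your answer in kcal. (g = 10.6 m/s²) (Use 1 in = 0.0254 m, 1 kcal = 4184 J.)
Convert to SI: m = 95.9 kg, h = 133.096 m
PE = mgh = (95.9)(10.6)(133.096) = 135297 J = 32.34 kcal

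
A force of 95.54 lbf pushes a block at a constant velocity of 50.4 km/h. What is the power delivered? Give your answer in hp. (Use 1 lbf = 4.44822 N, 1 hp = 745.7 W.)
Convert to SI: F = 424.983 N, v = 14.0 m/s
P = Fv = (424.983)(14.0) = 5949.76 W = 7.979 hp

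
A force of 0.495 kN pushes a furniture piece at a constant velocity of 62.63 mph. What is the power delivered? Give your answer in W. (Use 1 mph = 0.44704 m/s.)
Convert to SI: F = 495.0 N, v = 27.9981 m/s
P = Fv = (495.0)(27.9981) = 13860 W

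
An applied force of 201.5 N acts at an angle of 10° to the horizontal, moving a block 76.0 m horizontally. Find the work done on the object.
W = F·d·cosθ = (201.5)(76.0)cos(10°) = 15080 J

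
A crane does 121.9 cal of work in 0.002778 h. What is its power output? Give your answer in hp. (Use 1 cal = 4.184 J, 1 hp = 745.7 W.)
Convert to SI: W = 510.03 J, t = 10.0008 s
P = W/t = 510.03/10.0008 = 50.9989 W = 0.06839 hp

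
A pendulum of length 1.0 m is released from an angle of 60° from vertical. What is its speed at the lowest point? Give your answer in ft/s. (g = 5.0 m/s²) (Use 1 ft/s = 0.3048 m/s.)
h = L(1 − cosθ) = 1.0(1 − cos60°) = 0.5 m
v = √(2gh) = √(2·5.0·0.5) = 2.23607 m/s = 7.336 ft/s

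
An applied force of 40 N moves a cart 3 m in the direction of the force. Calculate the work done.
W = F·d = (40)(3) = 120.0 J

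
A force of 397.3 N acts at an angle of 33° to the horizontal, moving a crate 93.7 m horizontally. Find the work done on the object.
W = F·d·cosθ = (397.3)(93.7)cos(33°) = 31220 J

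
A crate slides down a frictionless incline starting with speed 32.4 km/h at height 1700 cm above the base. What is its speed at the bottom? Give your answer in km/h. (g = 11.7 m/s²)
Convert to SI: v₀ = 9.0 m/s, h = 17.0 m
½mv₀² + mgh = ½mv² ⇒ v = √(v₀² + 2gh) = √(9.0² + 2·11.7·17.0) = 21.8815 m/s = 78.77 km/h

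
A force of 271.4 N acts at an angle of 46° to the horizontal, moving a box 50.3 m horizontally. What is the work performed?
W = F·d·cosθ = (271.4)(50.3)cos(46°) = 9483 J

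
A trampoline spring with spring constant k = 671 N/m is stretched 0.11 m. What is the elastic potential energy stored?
PE = ½kx² = ½(671)(0.11)² = 4.06 J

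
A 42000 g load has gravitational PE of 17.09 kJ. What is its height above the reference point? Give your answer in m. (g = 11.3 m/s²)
Convert to SI: m = 42.0 kg, PE = 17090.0 J
h = PE/(mg) = 17090.0/(42.0·11.3) = 36.01 m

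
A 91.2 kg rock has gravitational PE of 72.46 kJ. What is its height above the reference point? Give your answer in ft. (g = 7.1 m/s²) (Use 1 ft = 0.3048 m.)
Convert to SI: m = 91.2 kg, PE = 72460.0 J
h = PE/(mg) = 72460.0/(91.2·7.1) = 111.904 m = 367.1 ft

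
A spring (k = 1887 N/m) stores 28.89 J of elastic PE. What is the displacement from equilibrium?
x = √(2·PE/k) = √(2·28.89/1887) = 0.175 m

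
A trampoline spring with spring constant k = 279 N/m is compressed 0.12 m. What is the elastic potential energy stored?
PE = ½kx² = ½(279)(0.12)² = 2.009 J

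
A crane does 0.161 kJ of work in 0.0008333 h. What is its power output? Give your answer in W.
Convert to SI: W = 161.0 J, t = 2.99988 s
P = W/t = 161.0/2.99988 = 53.67 W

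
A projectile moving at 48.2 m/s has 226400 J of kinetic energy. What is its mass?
m = 2·KE/v² = 2·226400/(48.2)² = 194.9 kg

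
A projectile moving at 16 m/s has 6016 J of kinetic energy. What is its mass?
m = 2·KE/v² = 2·6016/(16)² = 47.0 kg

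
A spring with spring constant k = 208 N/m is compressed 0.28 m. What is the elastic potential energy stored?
PE = ½kx² = ½(208)(0.28)² = 8.154 J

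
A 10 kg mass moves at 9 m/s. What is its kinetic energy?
KE = ½mv² = ½(10)(9)² = 405.0 J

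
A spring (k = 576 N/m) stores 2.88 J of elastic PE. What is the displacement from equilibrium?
x = √(2·PE/k) = √(2·2.88/576) = 0.1 m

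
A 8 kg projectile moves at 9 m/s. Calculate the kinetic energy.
KE = ½mv² = ½(8)(9)² = 324.0 J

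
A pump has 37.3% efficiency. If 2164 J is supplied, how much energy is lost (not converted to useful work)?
W_lost = W_in(1 − η) = 2164·(1 − 0.373) = 1357 J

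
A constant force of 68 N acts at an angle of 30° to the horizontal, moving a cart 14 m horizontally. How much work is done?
W = F·d·cosθ = (68)(14)cos(30°) = 824.5 J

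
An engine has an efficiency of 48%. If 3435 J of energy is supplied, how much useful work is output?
W_out = η·W_in = 0.48·3435 = 1648.8 J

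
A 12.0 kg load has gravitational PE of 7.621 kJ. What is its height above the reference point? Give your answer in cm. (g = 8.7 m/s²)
Convert to SI: m = 12.0 kg, PE = 7621.0 J
h = PE/(mg) = 7621.0/(12.0·8.7) = 72.9981 m = 7300 cm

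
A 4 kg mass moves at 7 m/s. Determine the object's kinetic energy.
KE = ½mv² = ½(4)(7)² = 98.0 J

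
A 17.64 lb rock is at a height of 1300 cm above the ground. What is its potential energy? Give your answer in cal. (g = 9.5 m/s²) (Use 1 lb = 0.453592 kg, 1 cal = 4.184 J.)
Convert to SI: m = 8.00136 kg, h = 13.0 m
PE = mgh = (8.00136)(9.5)(13.0) = 988.168 J = 236.2 cal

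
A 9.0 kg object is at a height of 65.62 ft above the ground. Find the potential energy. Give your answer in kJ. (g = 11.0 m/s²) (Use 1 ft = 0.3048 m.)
Convert to SI: m = 9.0 kg, h = 20.001 m
PE = mgh = (9.0)(11.0)(20.001) = 1980.1 J = 1.98 kJ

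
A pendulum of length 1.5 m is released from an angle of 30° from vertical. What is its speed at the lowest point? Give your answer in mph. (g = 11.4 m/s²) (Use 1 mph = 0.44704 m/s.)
h = L(1 − cosθ) = 1.5(1 − cos30°) = 0.200962 m
v = √(2gh) = √(2·11.4·0.200962) = 2.14054 m/s = 4.788 mph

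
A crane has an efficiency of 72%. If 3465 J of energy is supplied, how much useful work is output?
W_out = η·W_in = 0.72·3465 = 2494.8 J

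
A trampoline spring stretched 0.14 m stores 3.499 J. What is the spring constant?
k = 2·PE/x² = 2·3.499/(0.14)² = 357.0 N/m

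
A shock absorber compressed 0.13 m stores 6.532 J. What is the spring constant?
k = 2·PE/x² = 2·6.532/(0.13)² = 773.0 N/m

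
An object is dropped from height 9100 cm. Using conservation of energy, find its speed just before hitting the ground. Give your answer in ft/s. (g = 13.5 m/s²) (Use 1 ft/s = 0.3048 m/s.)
Convert to SI: h = 91.0 m
mgh = ½mv² ⇒ v = √(2gh) = √(2·13.5·91.0) = 49.5681 m/s = 162.6 ft/s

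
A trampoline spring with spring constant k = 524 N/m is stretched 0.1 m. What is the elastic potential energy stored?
PE = ½kx² = ½(524)(0.1)² = 2.62 J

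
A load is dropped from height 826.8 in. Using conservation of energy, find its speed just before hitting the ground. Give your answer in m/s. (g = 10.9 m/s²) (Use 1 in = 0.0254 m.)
Convert to SI: h = 21.0007 m
mgh = ½mv² ⇒ v = √(2gh) = √(2·10.9·21.0007) = 21.4 m/s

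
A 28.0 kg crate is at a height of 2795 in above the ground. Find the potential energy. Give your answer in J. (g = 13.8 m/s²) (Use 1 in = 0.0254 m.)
Convert to SI: m = 28.0 kg, h = 70.993 m
PE = mgh = (28.0)(13.8)(70.993) = 27430 J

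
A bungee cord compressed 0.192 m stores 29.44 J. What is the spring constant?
k = 2·PE/x² = 2·29.44/(0.192)² = 1597 N/m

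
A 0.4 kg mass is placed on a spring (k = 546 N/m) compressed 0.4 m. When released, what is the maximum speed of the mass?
½kx² = ½mv² ⇒ v = x√(k/m) = (0.4)√(546/0.4) = 14.78 m/s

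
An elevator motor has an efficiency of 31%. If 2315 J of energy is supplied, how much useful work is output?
W_out = η·W_in = 0.31·2315 = 717.65 J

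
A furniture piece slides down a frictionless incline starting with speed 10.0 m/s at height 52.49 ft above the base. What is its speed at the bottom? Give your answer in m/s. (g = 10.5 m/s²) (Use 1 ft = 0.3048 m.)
Convert to SI: v₀ = 10.0 m/s, h = 15.999 m
½mv₀² + mgh = ½mv² ⇒ v = √(v₀² + 2gh) = √(10.0² + 2·10.5·15.999) = 20.88 m/s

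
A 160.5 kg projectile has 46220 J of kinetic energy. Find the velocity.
v = √(2·KE/m) = √(2·46220/160.5) = 24.0 m/s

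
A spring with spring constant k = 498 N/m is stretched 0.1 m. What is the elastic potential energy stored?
PE = ½kx² = ½(498)(0.1)² = 2.49 J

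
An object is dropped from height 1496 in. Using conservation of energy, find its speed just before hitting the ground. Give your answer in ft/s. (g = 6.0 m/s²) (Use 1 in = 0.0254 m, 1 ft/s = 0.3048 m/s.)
Convert to SI: h = 37.9984 m
mgh = ½mv² ⇒ v = √(2gh) = √(2·6.0·37.9984) = 21.3537 m/s = 70.06 ft/s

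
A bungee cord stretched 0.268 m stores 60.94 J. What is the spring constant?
k = 2·PE/x² = 2·60.94/(0.268)² = 1697 N/m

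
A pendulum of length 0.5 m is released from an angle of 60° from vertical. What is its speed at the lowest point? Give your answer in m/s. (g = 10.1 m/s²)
h = L(1 − cosθ) = 0.5(1 − cos60°) = 0.25 m
v = √(2gh) = √(2·10.1·0.25) = 2.247 m/s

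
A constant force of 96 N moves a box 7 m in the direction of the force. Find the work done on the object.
W = F·d = (96)(7) = 672.0 J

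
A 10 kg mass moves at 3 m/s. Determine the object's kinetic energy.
KE = ½mv² = ½(10)(3)² = 45.0 J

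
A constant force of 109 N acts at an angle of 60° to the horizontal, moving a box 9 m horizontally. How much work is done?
W = F·d·cosθ = (109)(9)cos(60°) = 490.5 J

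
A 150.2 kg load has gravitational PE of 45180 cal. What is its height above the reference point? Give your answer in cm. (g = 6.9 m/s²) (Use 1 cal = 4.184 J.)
Convert to SI: m = 150.2 kg, PE = 189033 J
h = PE/(mg) = 189033/(150.2·6.9) = 182.397 m = 18240 cm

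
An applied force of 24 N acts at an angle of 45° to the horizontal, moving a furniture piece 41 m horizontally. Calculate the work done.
W = F·d·cosθ = (24)(41)cos(45°) = 695.8 J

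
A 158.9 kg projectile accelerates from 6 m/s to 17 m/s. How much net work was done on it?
W = ΔKE = ½m(v₂² − v₁²) = ½(158.9)(17² − 6²) = 20100.85 J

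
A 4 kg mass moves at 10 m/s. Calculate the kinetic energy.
KE = ½mv² = ½(4)(10)² = 200.0 J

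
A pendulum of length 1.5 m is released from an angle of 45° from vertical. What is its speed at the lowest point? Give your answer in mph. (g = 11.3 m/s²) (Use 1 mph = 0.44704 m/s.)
h = L(1 − cosθ) = 1.5(1 − cos45°) = 0.43934 m
v = √(2gh) = √(2·11.3·0.43934) = 3.15104 m/s = 7.049 mph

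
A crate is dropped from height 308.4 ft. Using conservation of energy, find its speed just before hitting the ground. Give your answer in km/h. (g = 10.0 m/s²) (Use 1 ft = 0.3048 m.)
Convert to SI: h = 94.0003 m
mgh = ½mv² ⇒ v = √(2gh) = √(2·10.0·94.0003) = 43.359 m/s = 156.1 km/h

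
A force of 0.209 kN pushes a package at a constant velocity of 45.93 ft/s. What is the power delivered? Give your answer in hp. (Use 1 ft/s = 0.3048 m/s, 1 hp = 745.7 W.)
Convert to SI: F = 209.0 N, v = 13.9995 m/s
P = Fv = (209.0)(13.9995) = 2925.89 W = 3.924 hp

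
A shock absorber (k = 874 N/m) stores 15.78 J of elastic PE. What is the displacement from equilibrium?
x = √(2·PE/k) = √(2·15.78/874) = 0.19 m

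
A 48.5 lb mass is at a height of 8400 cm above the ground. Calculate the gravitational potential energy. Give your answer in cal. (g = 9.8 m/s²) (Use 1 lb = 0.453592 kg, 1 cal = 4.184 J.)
Convert to SI: m = 21.9992 kg, h = 84.0 m
PE = mgh = (21.9992)(9.8)(84.0) = 18109.8 J = 4328 cal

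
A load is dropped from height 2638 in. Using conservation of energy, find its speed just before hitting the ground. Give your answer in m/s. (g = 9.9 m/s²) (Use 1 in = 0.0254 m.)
Convert to SI: h = 67.0052 m
mgh = ½mv² ⇒ v = √(2gh) = √(2·9.9·67.0052) = 36.42 m/s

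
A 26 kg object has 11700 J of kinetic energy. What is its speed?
v = √(2·KE/m) = √(2·11700/26) = 30.0 m/s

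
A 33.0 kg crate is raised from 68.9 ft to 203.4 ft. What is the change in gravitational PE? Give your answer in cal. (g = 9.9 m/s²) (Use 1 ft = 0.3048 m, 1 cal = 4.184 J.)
Convert to SI: m = 33.0 kg, Δh = 40.9956 m
ΔPE = mgΔh = (33.0)(9.9)(40.9956) = 13393.3 J = 3201 cal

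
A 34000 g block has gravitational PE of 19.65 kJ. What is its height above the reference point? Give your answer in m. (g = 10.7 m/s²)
Convert to SI: m = 34.0 kg, PE = 19650.0 J
h = PE/(mg) = 19650.0/(34.0·10.7) = 54.01 m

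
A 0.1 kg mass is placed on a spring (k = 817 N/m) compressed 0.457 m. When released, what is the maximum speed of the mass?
½kx² = ½mv² ⇒ v = x√(k/m) = (0.457)√(817/0.1) = 41.31 m/s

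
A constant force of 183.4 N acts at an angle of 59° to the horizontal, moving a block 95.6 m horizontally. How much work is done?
W = F·d·cosθ = (183.4)(95.6)cos(59°) = 9030 J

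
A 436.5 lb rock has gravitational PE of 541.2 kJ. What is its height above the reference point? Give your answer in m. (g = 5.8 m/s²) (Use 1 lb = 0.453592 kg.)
Convert to SI: m = 197.993 kg, PE = 541200 J
h = PE/(mg) = 541200/(197.993·5.8) = 471.3 m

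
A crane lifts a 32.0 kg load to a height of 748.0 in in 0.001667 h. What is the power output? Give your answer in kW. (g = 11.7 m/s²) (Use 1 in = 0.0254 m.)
Convert to SI: m = 32.0 kg, h = 18.9992 m, t = 6.0012 s
P = mgh/t = (32.0)(11.7)(18.9992)/6.0012 = 1185.31 W = 1.185 kW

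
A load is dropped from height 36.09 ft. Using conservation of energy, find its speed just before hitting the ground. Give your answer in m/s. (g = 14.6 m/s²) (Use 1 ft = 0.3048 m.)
Convert to SI: h = 11.0002 m
mgh = ½mv² ⇒ v = √(2gh) = √(2·14.6·11.0002) = 17.92 m/s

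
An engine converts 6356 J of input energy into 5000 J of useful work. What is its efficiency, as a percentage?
η = W_out/W_in = 5000/6356 = 78.67%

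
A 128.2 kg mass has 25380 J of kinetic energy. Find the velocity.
v = √(2·KE/m) = √(2·25380/128.2) = 19.9 m/s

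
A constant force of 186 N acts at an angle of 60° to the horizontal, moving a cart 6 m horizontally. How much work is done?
W = F·d·cosθ = (186)(6)cos(60°) = 558.0 J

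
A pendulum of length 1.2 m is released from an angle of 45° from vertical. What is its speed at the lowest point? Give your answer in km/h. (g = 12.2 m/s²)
h = L(1 − cosθ) = 1.2(1 − cos45°) = 0.351472 m
v = √(2gh) = √(2·12.2·0.351472) = 2.92847 m/s = 10.54 km/h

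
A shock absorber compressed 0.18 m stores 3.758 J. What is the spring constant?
k = 2·PE/x² = 2·3.758/(0.18)² = 232.0 N/m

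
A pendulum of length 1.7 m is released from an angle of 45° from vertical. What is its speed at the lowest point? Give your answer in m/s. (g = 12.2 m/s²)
h = L(1 − cosθ) = 1.7(1 − cos45°) = 0.497918 m
v = √(2gh) = √(2·12.2·0.497918) = 3.486 m/s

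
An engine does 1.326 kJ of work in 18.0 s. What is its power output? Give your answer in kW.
Convert to SI: W = 1326.0 J, t = 18.0 s
P = W/t = 1326.0/18.0 = 73.6667 W = 0.07367 kW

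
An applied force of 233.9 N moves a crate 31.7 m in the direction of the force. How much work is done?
W = F·d = (233.9)(31.7) = 7415 J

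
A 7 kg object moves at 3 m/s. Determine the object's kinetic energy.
KE = ½mv² = ½(7)(3)² = 31.5 J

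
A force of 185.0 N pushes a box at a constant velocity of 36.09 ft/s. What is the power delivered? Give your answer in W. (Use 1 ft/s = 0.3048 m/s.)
Convert to SI: F = 185.0 N, v = 11.0002 m/s
P = Fv = (185.0)(11.0002) = 2035 W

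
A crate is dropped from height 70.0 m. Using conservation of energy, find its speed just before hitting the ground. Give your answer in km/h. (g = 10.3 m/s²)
mgh = ½mv² ⇒ v = √(2gh) = √(2·10.3·70.0) = 37.9737 m/s = 136.7 km/h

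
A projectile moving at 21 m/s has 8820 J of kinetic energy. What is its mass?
m = 2·KE/v² = 2·8820/(21)² = 40.0 kg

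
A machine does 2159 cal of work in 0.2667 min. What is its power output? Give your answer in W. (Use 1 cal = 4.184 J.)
Convert to SI: W = 9033.26 J, t = 16.002 s
P = W/t = 9033.26/16.002 = 564.5 W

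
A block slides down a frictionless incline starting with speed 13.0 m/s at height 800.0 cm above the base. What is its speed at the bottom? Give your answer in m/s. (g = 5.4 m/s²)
Convert to SI: v₀ = 13.0 m/s, h = 8.0 m
½mv₀² + mgh = ½mv² ⇒ v = √(v₀² + 2gh) = √(13.0² + 2·5.4·8.0) = 15.98 m/s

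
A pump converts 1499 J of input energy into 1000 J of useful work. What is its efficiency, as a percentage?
η = W_out/W_in = 1000/1499 = 66.71%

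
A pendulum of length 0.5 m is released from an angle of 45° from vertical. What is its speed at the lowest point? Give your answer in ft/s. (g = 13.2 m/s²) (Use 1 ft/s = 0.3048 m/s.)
h = L(1 − cosθ) = 0.5(1 − cos45°) = 0.146447 m
v = √(2gh) = √(2·13.2·0.146447) = 1.96626 m/s = 6.451 ft/s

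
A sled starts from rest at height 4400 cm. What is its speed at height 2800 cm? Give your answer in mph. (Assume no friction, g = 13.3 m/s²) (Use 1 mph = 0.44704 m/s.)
Convert to SI: h₁−h₂ = 16.0 m
mgh₁ = mgh₂ + ½mv² ⇒ v = √(2g(h₁−h₂)) = √(2·13.3·16.0) = 20.6301 m/s = 46.15 mph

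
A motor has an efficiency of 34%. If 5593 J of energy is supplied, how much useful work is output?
W_out = η·W_in = 0.34·5593 = 1901.62 J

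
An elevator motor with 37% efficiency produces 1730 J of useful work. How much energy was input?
W_in = W_out/η = 1730/0.37 = 4676 J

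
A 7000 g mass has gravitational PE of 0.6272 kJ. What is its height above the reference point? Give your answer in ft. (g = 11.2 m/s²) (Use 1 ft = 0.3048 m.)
Convert to SI: m = 7.0 kg, PE = 627.2 J
h = PE/(mg) = 627.2/(7.0·11.2) = 8.0 m = 26.25 ft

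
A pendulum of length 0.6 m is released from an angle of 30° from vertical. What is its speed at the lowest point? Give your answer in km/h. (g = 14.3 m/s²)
h = L(1 − cosθ) = 0.6(1 − cos30°) = 0.0803848 m
v = √(2gh) = √(2·14.3·0.0803848) = 1.516247 m/s = 5.458 km/h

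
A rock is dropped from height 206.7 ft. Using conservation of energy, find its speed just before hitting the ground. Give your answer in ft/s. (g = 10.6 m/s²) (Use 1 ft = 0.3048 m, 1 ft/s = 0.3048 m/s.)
Convert to SI: h = 63.0022 m
mgh = ½mv² ⇒ v = √(2gh) = √(2·10.6·63.0022) = 36.5465 m/s = 119.9 ft/s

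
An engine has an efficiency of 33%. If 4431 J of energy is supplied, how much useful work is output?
W_out = η·W_in = 0.33·4431 = 1462.23 J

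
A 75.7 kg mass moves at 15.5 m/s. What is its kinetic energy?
KE = ½mv² = ½(75.7)(15.5)² = 9093 J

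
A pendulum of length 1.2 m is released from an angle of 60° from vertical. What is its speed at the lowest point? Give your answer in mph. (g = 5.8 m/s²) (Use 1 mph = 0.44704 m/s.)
h = L(1 − cosθ) = 1.2(1 − cos60°) = 0.6 m
v = √(2gh) = √(2·5.8·0.6) = 2.63818 m/s = 5.901 mph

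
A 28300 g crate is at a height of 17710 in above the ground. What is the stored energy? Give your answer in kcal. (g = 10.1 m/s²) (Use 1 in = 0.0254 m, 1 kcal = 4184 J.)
Convert to SI: m = 28.3 kg, h = 449.834 m
PE = mgh = (28.3)(10.1)(449.834) = 128576 J = 30.73 kcal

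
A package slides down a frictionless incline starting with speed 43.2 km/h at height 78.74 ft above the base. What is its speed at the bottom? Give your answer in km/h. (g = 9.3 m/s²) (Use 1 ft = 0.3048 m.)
Convert to SI: v₀ = 12.0 m/s, h = 24.0 m
½mv₀² + mgh = ½mv² ⇒ v = √(v₀² + 2gh) = √(12.0² + 2·9.3·24.0) = 24.2981 m/s = 87.47 km/h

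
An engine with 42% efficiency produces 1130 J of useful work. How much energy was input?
W_in = W_out/η = 1130/0.42 = 2690 J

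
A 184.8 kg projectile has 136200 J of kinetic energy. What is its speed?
v = √(2·KE/m) = √(2·136200/184.8) = 38.39 m/s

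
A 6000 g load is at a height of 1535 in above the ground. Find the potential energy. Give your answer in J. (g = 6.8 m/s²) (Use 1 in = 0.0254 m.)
Convert to SI: m = 6.0 kg, h = 38.989 m
PE = mgh = (6.0)(6.8)(38.989) = 1591 J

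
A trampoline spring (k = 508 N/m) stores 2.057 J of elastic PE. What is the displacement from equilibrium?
x = √(2·PE/k) = √(2·2.057/508) = 0.08999 m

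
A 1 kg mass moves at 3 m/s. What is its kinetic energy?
KE = ½mv² = ½(1)(3)² = 4.5 J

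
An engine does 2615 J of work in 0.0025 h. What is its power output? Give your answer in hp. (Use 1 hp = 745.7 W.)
Convert to SI: W = 2615.0 J, t = 9.0 s
P = W/t = 2615.0/9.0 = 290.556 W = 0.3896 hp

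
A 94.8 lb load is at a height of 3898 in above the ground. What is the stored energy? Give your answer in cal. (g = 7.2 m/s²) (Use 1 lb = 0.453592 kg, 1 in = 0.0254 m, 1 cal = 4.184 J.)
Convert to SI: m = 43.0005 kg, h = 99.0092 m
PE = mgh = (43.0005)(7.2)(99.0092) = 30653.6 J = 7326 cal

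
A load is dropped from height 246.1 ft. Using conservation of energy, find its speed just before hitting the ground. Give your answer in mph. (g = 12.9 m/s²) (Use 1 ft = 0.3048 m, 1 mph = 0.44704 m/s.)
Convert to SI: h = 75.0113 m
mgh = ½mv² ⇒ v = √(2gh) = √(2·12.9·75.0113) = 43.9919 m/s = 98.41 mph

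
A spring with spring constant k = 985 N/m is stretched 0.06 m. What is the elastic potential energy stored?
PE = ½kx² = ½(985)(0.06)² = 1.773 J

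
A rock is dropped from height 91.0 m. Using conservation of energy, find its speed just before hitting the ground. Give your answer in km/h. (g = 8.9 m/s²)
mgh = ½mv² ⇒ v = √(2gh) = √(2·8.9·91.0) = 40.2467 m/s = 144.9 km/h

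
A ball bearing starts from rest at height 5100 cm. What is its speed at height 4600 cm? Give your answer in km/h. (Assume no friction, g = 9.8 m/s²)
Convert to SI: h₁−h₂ = 5.0 m
mgh₁ = mgh₂ + ½mv² ⇒ v = √(2g(h₁−h₂)) = √(2·9.8·5.0) = 9.89949 m/s = 35.64 km/h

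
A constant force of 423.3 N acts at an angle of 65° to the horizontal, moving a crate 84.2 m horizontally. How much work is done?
W = F·d·cosθ = (423.3)(84.2)cos(65°) = 15060 J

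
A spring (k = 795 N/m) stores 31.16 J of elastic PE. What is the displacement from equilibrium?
x = √(2·PE/k) = √(2·31.16/795) = 0.28 m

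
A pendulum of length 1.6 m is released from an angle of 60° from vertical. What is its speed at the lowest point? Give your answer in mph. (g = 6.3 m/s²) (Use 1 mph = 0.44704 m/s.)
h = L(1 − cosθ) = 1.6(1 − cos60°) = 0.8 m
v = √(2gh) = √(2·6.3·0.8) = 3.1749 m/s = 7.102 mph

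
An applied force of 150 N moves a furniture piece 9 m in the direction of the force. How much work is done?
W = F·d = (150)(9) = 1350 J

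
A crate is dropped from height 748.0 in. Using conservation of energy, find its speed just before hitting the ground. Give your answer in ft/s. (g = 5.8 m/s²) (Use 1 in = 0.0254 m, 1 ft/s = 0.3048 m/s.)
Convert to SI: h = 18.9992 m
mgh = ½mv² ⇒ v = √(2gh) = √(2·5.8·18.9992) = 14.8456 m/s = 48.71 ft/s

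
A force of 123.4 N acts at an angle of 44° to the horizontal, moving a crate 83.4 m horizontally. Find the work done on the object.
W = F·d·cosθ = (123.4)(83.4)cos(44°) = 7403 J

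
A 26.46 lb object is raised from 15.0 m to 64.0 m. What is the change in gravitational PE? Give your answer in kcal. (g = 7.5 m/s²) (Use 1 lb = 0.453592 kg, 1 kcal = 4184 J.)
Convert to SI: m = 12.002 kg, Δh = 49.0 m
ΔPE = mgΔh = (12.002)(7.5)(49.0) = 4410.75 J = 1.054 kcal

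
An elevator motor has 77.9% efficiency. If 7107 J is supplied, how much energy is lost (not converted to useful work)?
W_lost = W_in(1 − η) = 7107·(1 − 0.779) = 1571 J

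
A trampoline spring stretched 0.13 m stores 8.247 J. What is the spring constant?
k = 2·PE/x² = 2·8.247/(0.13)² = 976.0 N/m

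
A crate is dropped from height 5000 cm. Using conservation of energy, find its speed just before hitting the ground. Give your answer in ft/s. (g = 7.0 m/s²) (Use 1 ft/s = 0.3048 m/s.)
Convert to SI: h = 50.0 m
mgh = ½mv² ⇒ v = √(2gh) = √(2·7.0·50.0) = 26.4575 m/s = 86.8 ft/s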